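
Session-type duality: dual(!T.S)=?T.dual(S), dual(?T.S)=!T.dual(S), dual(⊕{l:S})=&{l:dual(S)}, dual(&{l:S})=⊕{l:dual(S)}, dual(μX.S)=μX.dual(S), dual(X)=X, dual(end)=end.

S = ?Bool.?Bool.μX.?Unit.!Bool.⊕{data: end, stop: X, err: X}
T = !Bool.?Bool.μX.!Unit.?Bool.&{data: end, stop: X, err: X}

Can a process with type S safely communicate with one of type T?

?Bool ‖ !Bool  ✓
  ?Bool ‖ ?Bool  ✗ same direction on both sides — not dual

NO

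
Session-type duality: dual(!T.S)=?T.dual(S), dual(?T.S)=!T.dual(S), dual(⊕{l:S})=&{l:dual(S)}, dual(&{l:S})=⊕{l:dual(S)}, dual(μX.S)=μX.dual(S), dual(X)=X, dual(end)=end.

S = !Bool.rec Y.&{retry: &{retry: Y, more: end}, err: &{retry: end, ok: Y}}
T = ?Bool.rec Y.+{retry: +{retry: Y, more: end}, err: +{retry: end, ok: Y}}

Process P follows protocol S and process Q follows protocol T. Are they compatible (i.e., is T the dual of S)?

!Bool | ?Bool  match
  rec Y | rec Y  match (rec unchanged)
    &{retry,err} | +{retry,err}  match labels match
      [retry]
        &{retry,more} | +{retry,more}  match labels match
          [retry]
            Y | Y  match
          [more]
            end | end  match
      [err]
        &{retry,ok} | +{retry,ok}  match labels match
          [retry]
            end | end  match
          [ok]
            Y | Y  match

YES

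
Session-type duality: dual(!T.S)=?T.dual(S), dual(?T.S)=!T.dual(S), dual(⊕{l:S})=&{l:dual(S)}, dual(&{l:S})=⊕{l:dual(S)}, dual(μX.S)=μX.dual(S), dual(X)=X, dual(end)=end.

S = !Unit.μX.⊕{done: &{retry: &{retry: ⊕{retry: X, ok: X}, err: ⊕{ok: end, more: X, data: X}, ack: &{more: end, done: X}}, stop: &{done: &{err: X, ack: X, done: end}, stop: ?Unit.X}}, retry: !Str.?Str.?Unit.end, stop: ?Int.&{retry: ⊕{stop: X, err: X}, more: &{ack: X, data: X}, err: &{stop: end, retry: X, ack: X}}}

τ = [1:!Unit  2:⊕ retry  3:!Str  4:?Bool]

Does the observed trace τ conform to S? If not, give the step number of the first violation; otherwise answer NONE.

4

@1 !Unit  ✓  residual = μX.…
@2 ⊕ retry  ✓  residual = !Str.?Str.?Unit.end
@3 !Str  ✓  residual = ?Str.?Unit.end
@4 got ?Bool, protocol expects ?Str  ✗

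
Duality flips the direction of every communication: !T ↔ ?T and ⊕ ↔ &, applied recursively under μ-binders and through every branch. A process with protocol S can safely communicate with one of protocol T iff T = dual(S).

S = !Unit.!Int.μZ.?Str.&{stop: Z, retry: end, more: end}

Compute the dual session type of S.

!Unit ↦ ?Unit
  !Int ↦ ?Int
    μZ ↦ μZ  (μ self-dual)
      ?Str ↦ !Str
        &{stop,retry,more} ↦ ⊕{stop,retry,more}  (external→internal)
          case stop:
            Z ↦ Z
          case retry:
            end ↦ end
          case more:
            end ↦ end

?Unit.?Int.μZ.!Str.⊕{stop: Z, retry: end, more: end}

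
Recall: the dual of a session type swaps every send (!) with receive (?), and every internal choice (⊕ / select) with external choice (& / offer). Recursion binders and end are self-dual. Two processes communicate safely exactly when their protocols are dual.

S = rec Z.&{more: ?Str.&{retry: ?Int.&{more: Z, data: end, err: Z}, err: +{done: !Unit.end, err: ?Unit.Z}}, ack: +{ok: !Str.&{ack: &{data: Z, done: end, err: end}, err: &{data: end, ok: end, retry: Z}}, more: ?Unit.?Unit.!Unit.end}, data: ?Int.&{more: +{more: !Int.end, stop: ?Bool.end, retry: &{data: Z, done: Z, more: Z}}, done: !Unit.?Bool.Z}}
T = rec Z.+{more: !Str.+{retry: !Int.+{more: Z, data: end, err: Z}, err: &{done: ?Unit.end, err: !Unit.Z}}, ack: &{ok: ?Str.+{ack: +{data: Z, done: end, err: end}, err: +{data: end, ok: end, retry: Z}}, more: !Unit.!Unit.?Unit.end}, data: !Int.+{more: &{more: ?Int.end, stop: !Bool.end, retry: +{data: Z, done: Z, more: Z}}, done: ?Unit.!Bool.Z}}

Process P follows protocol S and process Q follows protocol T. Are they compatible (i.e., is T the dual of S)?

YES

rec Z ‖ rec Z  ✓ (μ self-dual)
  &{more,ack,data} ‖ +{more,ack,data}  ✓ same labels
    [more]
      ?Str ‖ !Str  ✓
        &{retry,err} ‖ +{retry,err}  ✓ same labels
          [retry]
            ?Int ‖ !Int  ✓
              &{more,data,err} ‖ +{more,data,err}  ✓ same labels
                [more]
                  Z ‖ Z  ✓
                [data]
                  end ‖ end  ✓
                [err]
                  Z ‖ Z  ✓
          [err]
            +{done,err} ‖ &{done,err}  ✓ same labels
              [done]
                !Unit ‖ ?Unit  ✓
                  end ‖ end  ✓
              [err]
                ?Unit ‖ !Unit  ✓
                  Z ‖ Z  ✓
    [ack]
      +{ok,more} ‖ &{ok,more}  ✓ same labels
        [ok]
          !Str ‖ ?Str  ✓
            &{ack,err} ‖ +{ack,err}  ✓ same labels
              [ack]
                &{data,done,err} ‖ +{data,done,err}  ✓ same labels
                  [data]
                    Z ‖ Z  ✓
                  [done]
                    end ‖ end  ✓
                  [err]
                    end ‖ end  ✓
              [err]
                &{data,ok,retry} ‖ +{data,ok,retry}  ✓ same labels
                  [data]
                    end ‖ end  ✓
                  [ok]
                    end ‖ end  ✓
                  [retry]
                    Z ‖ Z  ✓
        [more]
          ?Unit ‖ !Unit  ✓
            ?Unit ‖ !Unit  ✓
              !Unit ‖ ?Unit  ✓
                end ‖ end  ✓
    [data]
      ?Int ‖ !Int  ✓
        &{more,done} ‖ +{more,done}  ✓ same labels
          [more]
            +{more,stop,retry} ‖ &{more,stop,retry}  ✓ same labels
              [more]
                !Int ‖ ?Int  ✓
                  end ‖ end  ✓
              [stop]
                ?Bool ‖ !Bool  ✓
                  end ‖ end  ✓
              [retry]
                &{data,done,more} ‖ +{data,done,more}  ✓ same labels
                  [data]
                    Z ‖ Z  ✓
                  [done]
                    Z ‖ Z  ✓
                  [more]
                    Z ‖ Z  ✓
          [done]
            !Unit ‖ ?Unit  ✓
              ?Bool ‖ !Bool  ✓
                Z ‖ Z  ✓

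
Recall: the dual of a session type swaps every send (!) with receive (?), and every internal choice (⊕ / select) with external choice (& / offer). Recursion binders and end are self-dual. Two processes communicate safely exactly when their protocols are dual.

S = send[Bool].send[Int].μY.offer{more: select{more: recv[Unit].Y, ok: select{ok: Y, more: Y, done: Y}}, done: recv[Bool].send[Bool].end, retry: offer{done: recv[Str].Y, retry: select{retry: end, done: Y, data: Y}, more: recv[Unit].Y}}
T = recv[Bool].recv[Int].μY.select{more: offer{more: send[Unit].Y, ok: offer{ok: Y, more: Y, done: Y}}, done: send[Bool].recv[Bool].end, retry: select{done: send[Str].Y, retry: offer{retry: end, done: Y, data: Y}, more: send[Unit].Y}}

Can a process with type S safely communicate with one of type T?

YES

send[Bool] vs recv[Bool]  match
  send[Int] vs recv[Int]  match
    μY vs μY  match (μ self-dual)
      offer{more,done,retry} vs select{more,done,retry}  match same labels
        [more]
          select{more,ok} vs offer{more,ok}  match same labels
            [more]
              recv[Unit] vs send[Unit]  match
                Y vs Y  match
            [ok]
              select{ok,more,done} vs offer{ok,more,done}  match same labels
                [ok]
                  Y vs Y  match
                [more]
                  Y vs Y  match
                [done]
                  Y vs Y  match
        [done]
          recv[Bool] vs send[Bool]  match
            send[Bool] vs recv[Bool]  match
              end vs end  match
        [retry]
          offer{done,retry,more} vs select{done,retry,more}  match same labels
            [done]
              recv[Str] vs send[Str]  match
                Y vs Y  match
            [retry]
              select{retry,done,data} vs offer{retry,done,data}  match same labels
                [retry]
                  end vs end  match
                [done]
                  Y vs Y  match
                [data]
                  Y vs Y  match
            [more]
              recv[Unit] vs send[Unit]  match
                Y vs Y  match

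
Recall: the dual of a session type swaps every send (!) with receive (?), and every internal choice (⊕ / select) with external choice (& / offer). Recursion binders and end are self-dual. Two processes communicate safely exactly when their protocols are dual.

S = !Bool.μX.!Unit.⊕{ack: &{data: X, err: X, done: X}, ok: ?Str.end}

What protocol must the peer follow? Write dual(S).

!Bool = ?Bool
  μX = μX  (μ self-dual)
    !Unit = ?Unit
      ⊕{ack,ok} = &{ack,ok}  (select→offer)
        • ack:
          &{data,err,done} = ⊕{data,err,done}  (&→⊕)
            • data:
              X self-dual
            • err:
              X self-dual
            • done:
              X self-dual
        • ok:
          ?Str = !Str
            end self-dual

?Bool.μX.?Unit.&{ack: ⊕{data: X, err: X, done: X}, ok: !Str.end}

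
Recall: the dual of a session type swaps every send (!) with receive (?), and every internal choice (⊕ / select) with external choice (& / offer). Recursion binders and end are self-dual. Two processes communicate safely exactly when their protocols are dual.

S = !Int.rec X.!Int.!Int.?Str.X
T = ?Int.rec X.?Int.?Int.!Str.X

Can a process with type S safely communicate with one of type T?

!Int vs ?Int  match
  rec X vs rec X  match (μ self-dual)
    !Int vs ?Int  match
      !Int vs ?Int  match
        ?Str vs !Str  match
          X vs X  match

YES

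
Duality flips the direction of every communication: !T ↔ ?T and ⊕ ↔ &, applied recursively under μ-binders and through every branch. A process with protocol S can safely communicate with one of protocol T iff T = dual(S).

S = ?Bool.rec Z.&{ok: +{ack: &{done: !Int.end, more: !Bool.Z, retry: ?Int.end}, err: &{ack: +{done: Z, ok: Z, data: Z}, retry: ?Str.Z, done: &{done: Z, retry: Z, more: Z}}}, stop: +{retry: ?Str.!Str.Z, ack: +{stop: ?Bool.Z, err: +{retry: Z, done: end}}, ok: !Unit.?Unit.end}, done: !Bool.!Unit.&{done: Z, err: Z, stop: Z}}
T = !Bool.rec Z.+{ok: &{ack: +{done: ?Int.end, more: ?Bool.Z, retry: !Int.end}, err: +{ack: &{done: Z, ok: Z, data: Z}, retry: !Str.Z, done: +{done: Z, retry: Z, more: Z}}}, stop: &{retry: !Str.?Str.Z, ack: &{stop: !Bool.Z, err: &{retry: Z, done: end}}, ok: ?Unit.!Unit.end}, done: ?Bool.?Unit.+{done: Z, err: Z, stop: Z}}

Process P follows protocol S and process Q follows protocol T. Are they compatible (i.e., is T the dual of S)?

?Bool vs !Bool  ok
  rec Z vs rec Z  ok (rec unchanged)
    &{ok,stop,done} vs +{ok,stop,done}  ok labels match
      • ok:
        +{ack,err} vs &{ack,err}  ok labels match
          • ack:
            &{done,more,retry} vs +{done,more,retry}  ok labels match
              • done:
                !Int vs ?Int  ok
                  end vs end  ok
              • more:
                !Bool vs ?Bool  ok
                  Z vs Z  ok
              • retry:
                ?Int vs !Int  ok
                  end vs end  ok
          • err:
            &{ack,retry,done} vs +{ack,retry,done}  ok labels match
              • ack:
                +{done,ok,data} vs &{done,ok,data}  ok labels match
                  • done:
                    Z vs Z  ok
                  • ok:
                    Z vs Z  ok
                  • data:
                    Z vs Z  ok
              • retry:
                ?Str vs !Str  ok
                  Z vs Z  ok
              • done:
                &{done,retry,more} vs +{done,retry,more}  ok labels match
                  • done:
                    Z vs Z  ok
                  • retry:
                    Z vs Z  ok
                  • more:
                    Z vs Z  ok
      • stop:
        +{retry,ack,ok} vs &{retry,ack,ok}  ok labels match
          • retry:
            ?Str vs !Str  ok
              !Str vs ?Str  ok
                Z vs Z  ok
          • ack:
            +{stop,err} vs &{stop,err}  ok labels match
              • stop:
                ?Bool vs !Bool  ok
                  Z vs Z  ok
              • err:
                +{retry,done} vs &{retry,done}  ok labels match
                  • retry:
                    Z vs Z  ok
                  • done:
                    end vs end  ok
          • ok:
            !Unit vs ?Unit  ok
              ?Unit vs !Unit  ok
                end vs end  ok
      • done:
        !Bool vs ?Bool  ok
          !Unit vs ?Unit  ok
            &{done,err,stop} vs +{done,err,stop}  ok labels match
              • done:
                Z vs Z  ok
              • err:
                Z vs Z  ok
              • stop:
                Z vs Z  ok

YES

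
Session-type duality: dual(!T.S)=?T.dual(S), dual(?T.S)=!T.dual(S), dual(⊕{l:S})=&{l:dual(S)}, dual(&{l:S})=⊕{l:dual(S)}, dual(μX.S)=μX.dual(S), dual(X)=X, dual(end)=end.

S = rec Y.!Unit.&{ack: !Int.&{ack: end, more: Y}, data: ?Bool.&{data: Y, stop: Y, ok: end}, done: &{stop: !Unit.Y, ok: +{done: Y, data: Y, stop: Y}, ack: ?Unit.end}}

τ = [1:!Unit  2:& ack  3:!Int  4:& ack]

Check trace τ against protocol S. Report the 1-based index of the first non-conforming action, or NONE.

@1 !Unit  match  state: &{ack: !Int.&{ack: end, more: rec Y.…}, data: ?Bool.&{data: rec Y.…, stop: rec Y.…, ok: end}, done: &{stop: !Unit.rec Y.…, ok: +{done: rec Y.…, data: rec Y.…, stop: rec Y.…}, ack: ?Unit.end}}
@2 & ack  match  state: !Int.&{ack: end, more: rec Y.…}
@3 !Int  match  state: &{ack: end, more: rec Y.…}
@4 & ack  match  state: end
all 4 steps conform

NONE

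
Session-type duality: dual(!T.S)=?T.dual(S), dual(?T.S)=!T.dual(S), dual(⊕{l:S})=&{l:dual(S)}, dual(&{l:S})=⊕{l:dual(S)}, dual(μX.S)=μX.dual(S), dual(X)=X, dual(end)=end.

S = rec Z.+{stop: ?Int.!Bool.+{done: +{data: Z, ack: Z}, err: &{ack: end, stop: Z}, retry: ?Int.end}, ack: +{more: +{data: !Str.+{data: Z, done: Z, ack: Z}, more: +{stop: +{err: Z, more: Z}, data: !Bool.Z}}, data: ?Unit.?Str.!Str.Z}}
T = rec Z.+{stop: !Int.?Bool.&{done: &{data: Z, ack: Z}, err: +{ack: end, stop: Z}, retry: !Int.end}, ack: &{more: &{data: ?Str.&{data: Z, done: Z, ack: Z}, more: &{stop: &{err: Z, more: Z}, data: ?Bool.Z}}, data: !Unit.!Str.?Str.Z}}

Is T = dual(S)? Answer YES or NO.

NO

rec Z ‖ rec Z  ✓ (binder kept)
  +{stop,ack} ‖ +{stop,ack}  ✗ choice polarity not flipped — not dual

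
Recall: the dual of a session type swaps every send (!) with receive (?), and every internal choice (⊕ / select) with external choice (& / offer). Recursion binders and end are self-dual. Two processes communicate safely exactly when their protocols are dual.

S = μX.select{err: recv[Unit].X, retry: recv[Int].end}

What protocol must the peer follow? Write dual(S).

μX ↦ μX  (rec unchanged)
  select{err,retry} ↦ offer{err,retry}  (internal→external)
    • err:
      recv[Unit] ↦ send[Unit]
        X self-dual
    • retry:
      recv[Int] ↦ send[Int]
        end self-dual

μX.offer{err: send[Unit].X, retry: send[Int].end}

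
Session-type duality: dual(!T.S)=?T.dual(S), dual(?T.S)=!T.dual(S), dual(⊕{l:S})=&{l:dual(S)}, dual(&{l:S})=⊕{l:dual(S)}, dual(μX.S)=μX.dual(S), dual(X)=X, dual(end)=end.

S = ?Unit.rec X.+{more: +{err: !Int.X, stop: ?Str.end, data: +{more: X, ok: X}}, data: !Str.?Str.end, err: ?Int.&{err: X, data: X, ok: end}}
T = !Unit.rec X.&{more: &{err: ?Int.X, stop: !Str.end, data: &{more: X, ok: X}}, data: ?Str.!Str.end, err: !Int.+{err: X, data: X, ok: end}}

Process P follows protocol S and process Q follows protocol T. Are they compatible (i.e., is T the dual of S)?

?Unit vs !Unit  ✓
  rec X vs rec X  ✓ (binder kept)
    +{more,data,err} vs &{more,data,err}  ✓ labels match
      [more]
        +{err,stop,data} vs &{err,stop,data}  ✓ labels match
          [err]
            !Int vs ?Int  ✓
              X vs X  ✓
          [stop]
            ?Str vs !Str  ✓
              end vs end  ✓
          [data]
            +{more,ok} vs &{more,ok}  ✓ labels match
              [more]
                X vs X  ✓
              [ok]
                X vs X  ✓
      [data]
        !Str vs ?Str  ✓
          ?Str vs !Str  ✓
            end vs end  ✓
      [err]
        ?Int vs !Int  ✓
          &{err,data,ok} vs +{err,data,ok}  ✓ labels match
            [err]
              X vs X  ✓
            [data]
              X vs X  ✓
            [ok]
              end vs end  ✓

YES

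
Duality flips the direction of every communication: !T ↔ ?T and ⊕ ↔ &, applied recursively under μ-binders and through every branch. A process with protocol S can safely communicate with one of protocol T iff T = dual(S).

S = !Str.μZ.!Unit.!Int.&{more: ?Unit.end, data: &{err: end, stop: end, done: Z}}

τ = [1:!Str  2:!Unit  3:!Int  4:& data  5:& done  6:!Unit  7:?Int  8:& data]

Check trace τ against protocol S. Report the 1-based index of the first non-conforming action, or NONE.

7

step 1: !Str  ✓  state: μZ.…
step 2: !Unit  ✓  state: !Int.&{more: ?Unit.end, data: &{err: end, stop: end, done: μZ.…}}
step 3: !Int  ✓  state: &{more: ?Unit.end, data: &{err: end, stop: end, done: μZ.…}}
step 4: & data  ✓  state: &{err: end, stop: end, done: μZ.…}
step 5: & done  ✓  state: μZ.…
step 6: !Unit  ✓  state: !Int.&{more: ?Unit.end, data: &{err: end, stop: end, done: μZ.…}}
step 7: got ?Int, protocol expects !Int  ✗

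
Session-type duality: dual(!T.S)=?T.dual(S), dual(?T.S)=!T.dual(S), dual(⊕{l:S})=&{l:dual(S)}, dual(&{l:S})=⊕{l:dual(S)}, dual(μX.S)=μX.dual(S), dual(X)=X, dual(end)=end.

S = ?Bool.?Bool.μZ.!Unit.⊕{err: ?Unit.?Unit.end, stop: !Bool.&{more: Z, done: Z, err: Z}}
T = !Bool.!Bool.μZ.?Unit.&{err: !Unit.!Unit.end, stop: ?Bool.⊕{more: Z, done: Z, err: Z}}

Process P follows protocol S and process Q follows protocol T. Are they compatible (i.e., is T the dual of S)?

?Bool | !Bool  ✓
  ?Bool | !Bool  ✓
    μZ | μZ  ✓ (binder kept)
      !Unit | ?Unit  ✓
        ⊕{err,stop} | &{err,stop}  ✓ labels match
          [err]
            ?Unit | !Unit  ✓
              ?Unit | !Unit  ✓
                end | end  ✓
          [stop]
            !Bool | ?Bool  ✓
              &{more,done,err} | ⊕{more,done,err}  ✓ labels match
                [more]
                  Z | Z  ✓
                [done]
                  Z | Z  ✓
                [err]
                  Z | Z  ✓

YES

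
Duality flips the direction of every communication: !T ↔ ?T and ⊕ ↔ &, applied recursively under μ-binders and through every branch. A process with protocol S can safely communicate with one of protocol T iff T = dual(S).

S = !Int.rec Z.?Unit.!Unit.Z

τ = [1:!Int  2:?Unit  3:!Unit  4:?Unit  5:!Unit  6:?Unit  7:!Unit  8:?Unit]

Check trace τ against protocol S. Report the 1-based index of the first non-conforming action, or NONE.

NONE

step 1: !Int  match  residual = rec Z.…
step 2: ?Unit  match  residual = !Unit.rec Z.…
step 3: !Unit  match  residual = rec Z.…
step 4: ?Unit  match  residual = !Unit.rec Z.…
step 5: !Unit  match  residual = rec Z.…
step 6: ?Unit  match  residual = !Unit.rec Z.…
step 7: !Unit  match  residual = rec Z.…
step 8: ?Unit  match  residual = !Unit.rec Z.…
all 8 steps conform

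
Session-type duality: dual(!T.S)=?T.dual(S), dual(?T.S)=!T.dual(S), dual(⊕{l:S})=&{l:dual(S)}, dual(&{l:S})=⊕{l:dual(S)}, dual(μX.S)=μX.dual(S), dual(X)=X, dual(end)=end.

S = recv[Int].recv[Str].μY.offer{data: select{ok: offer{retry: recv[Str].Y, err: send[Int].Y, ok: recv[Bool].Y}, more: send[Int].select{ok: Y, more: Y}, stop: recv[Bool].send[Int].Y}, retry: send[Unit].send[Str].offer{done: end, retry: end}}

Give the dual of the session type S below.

send[Int].send[Str].μY.select{data: offer{ok: select{retry: send[Str].Y, err: recv[Int].Y, ok: send[Bool].Y}, more: recv[Int].offer{ok: Y, more: Y}, stop: send[Bool].recv[Int].Y}, retry: recv[Unit].recv[Str].select{done: end, retry: end}}

recv[Int] → send[Int]
  recv[Str] → send[Str]
    μY → μY  (rec unchanged)
      offer{data,retry} → select{data,retry}  (&→⊕)
        case data:
          select{ok,more,stop} → offer{ok,more,stop}  (select→offer)
            case ok:
              offer{retry,err,ok} → select{retry,err,ok}  (&→⊕)
                case retry:
                  recv[Str] → send[Str]
                    dual(Y) = Y
                case err:
                  send[Int] → recv[Int]
                    dual(Y) = Y
                case ok:
                  recv[Bool] → send[Bool]
                    dual(Y) = Y
            case more:
              send[Int] → recv[Int]
                select{ok,more} → offer{ok,more}  (select→offer)
                  case ok:
                    dual(Y) = Y
                  case more:
                    dual(Y) = Y
            case stop:
              recv[Bool] → send[Bool]
                send[Int] → recv[Int]
                  dual(Y) = Y
        case retry:
          send[Unit] → recv[Unit]
            send[Str] → recv[Str]
              offer{done,retry} → select{done,retry}  (&→⊕)
                case done:
                  dual(end) = end
                case retry:
                  dual(end) = end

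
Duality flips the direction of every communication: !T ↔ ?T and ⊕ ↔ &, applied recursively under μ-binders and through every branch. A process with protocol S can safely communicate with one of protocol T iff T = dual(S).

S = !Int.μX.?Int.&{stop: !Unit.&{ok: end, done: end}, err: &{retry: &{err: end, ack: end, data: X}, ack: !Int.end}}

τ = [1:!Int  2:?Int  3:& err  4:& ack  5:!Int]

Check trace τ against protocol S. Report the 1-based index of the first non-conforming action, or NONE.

[1] !Int  ok  residual = μX.…
[2] ?Int  ok  residual = &{stop: !Unit.&{ok: end, done: end}, err: &{retry: &{err: end, ack: end, data: μX.…}, ack: !Int.end}}
[3] & err  ok  residual = &{retry: &{err: end, ack: end, data: μX.…}, ack: !Int.end}
[4] & ack  ok  residual = !Int.end
[5] !Int  ok  residual = end
trace exhausted — no violation

NONE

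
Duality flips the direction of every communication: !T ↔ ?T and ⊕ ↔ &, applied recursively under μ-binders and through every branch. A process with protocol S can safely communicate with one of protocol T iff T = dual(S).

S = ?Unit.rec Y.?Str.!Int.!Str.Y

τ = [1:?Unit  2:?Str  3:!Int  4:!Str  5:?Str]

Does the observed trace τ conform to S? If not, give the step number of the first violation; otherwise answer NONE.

step 1: ?Unit  ✓  state: rec Y.…
step 2: ?Str  ✓  state: !Int.!Str.rec Y.…
step 3: !Int  ✓  state: !Str.rec Y.…
step 4: !Str  ✓  state: rec Y.…
step 5: ?Str  ✓  state: !Int.!Str.rec Y.…
all 5 steps conform

NONE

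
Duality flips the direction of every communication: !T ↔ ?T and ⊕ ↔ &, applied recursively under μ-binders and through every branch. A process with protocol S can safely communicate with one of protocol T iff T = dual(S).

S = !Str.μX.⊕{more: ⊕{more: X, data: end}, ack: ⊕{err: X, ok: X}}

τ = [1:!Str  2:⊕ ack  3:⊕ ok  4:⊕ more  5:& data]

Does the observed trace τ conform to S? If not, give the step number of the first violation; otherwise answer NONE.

step 1: !Str  ✓  now at μX.…
step 2: ⊕ ack  ✓  now at ⊕{err: μX.…, ok: μX.…}
step 3: ⊕ ok  ✓  now at μX.…
step 4: ⊕ more  ✓  now at ⊕{more: μX.…, data: end}
step 5: got & data, protocol expects ⊕ more or ⊕ data  ✗

5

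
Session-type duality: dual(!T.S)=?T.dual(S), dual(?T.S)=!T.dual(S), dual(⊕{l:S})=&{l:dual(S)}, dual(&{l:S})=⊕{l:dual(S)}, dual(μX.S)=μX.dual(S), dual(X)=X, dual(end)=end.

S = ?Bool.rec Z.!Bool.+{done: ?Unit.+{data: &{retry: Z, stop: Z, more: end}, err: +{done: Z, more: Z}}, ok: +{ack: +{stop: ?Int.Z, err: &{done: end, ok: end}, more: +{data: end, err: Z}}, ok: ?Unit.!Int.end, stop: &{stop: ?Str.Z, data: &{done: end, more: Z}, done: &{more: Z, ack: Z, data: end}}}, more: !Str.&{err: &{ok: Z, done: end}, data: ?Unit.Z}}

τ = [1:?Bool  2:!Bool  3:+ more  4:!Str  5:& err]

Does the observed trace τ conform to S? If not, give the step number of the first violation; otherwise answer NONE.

@1 ?Bool  ok  cont: rec Z.…
@2 !Bool  ok  cont: +{done: ?Unit.+{data: &{retry: rec Z.…, stop: rec Z.…, more: end}, err: +{done: rec Z.…, more: rec Z.…}}, ok: +{ack: +{stop: ?Int.rec Z.…, err: &{done: end, ok: end}, more: +{data: end, err: rec Z.…}}, ok: ?Unit.!Int.end, stop: &{stop: ?Str.rec Z.…, data: &{done: end, more: rec Z.…}, done: &{more: rec Z.…, ack: rec Z.…, data: end}}}, more: !Str.&{err: &{ok: rec Z.…, done: end}, data: ?Unit.rec Z.…}}
@3 + more  ok  cont: !Str.&{err: &{ok: rec Z.…, done: end}, data: ?Unit.rec Z.…}
@4 !Str  ok  cont: &{err: &{ok: rec Z.…, done: end}, data: ?Unit.rec Z.…}
@5 & err  ok  cont: &{ok: rec Z.…, done: end}
all 5 steps conform

NONE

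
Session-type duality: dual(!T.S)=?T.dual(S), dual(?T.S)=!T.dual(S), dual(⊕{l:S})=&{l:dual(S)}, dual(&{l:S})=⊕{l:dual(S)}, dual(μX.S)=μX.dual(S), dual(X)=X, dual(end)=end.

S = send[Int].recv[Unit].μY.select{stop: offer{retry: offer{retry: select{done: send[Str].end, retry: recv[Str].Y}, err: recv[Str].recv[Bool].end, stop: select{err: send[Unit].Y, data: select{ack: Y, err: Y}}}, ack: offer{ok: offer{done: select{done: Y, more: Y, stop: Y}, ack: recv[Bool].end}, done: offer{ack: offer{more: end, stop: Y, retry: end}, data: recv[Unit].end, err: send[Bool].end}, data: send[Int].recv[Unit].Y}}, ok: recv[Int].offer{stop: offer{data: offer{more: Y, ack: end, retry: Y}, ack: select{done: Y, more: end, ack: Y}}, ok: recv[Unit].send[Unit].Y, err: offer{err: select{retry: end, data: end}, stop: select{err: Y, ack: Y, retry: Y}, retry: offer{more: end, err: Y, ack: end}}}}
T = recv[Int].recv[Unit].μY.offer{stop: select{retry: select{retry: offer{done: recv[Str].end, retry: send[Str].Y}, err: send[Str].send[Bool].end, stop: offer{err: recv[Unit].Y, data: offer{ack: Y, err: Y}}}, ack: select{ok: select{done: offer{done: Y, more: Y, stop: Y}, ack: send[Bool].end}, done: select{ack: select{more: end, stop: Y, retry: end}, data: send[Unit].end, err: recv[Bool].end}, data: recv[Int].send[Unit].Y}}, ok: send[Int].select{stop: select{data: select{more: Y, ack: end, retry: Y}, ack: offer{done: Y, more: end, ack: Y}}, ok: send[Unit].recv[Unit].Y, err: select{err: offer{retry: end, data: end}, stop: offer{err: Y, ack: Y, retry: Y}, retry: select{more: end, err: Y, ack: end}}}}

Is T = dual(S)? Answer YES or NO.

NO

send[Int] | recv[Int]  ok
  recv[Unit] | recv[Unit]  ✗ same direction on both sides — not dual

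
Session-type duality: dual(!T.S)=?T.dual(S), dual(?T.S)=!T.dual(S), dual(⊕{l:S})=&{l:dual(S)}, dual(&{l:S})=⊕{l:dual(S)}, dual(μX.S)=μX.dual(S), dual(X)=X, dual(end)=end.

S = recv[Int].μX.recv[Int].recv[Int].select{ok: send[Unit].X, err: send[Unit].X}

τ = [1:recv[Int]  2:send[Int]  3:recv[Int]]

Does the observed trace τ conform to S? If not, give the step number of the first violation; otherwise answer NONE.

2

@1 recv[Int]  ✓  state: μX.…
@2 got send[Int], protocol expects recv[Int]  ✗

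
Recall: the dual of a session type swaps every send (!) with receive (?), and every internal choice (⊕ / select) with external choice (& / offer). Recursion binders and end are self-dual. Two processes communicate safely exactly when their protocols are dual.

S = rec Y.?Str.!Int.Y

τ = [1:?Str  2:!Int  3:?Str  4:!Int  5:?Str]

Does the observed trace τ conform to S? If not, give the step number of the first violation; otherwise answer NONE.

NONE

@1 ?Str  ok  state: !Int.rec Y.…
@2 !Int  ok  state: rec Y.…
@3 ?Str  ok  state: !Int.rec Y.…
@4 !Int  ok  state: rec Y.…
@5 ?Str  ok  state: !Int.rec Y.…
trace exhausted — no violation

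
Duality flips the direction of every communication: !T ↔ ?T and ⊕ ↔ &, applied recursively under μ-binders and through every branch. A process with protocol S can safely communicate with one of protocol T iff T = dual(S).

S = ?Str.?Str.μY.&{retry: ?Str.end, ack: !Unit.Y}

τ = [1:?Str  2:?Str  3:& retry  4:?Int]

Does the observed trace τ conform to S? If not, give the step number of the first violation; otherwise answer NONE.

4

[1] ?Str  match  now at ?Str.μY.…
[2] ?Str  match  now at μY.…
[3] & retry  match  now at ?Str.end
[4] got ?Int, protocol expects ?Str  ✗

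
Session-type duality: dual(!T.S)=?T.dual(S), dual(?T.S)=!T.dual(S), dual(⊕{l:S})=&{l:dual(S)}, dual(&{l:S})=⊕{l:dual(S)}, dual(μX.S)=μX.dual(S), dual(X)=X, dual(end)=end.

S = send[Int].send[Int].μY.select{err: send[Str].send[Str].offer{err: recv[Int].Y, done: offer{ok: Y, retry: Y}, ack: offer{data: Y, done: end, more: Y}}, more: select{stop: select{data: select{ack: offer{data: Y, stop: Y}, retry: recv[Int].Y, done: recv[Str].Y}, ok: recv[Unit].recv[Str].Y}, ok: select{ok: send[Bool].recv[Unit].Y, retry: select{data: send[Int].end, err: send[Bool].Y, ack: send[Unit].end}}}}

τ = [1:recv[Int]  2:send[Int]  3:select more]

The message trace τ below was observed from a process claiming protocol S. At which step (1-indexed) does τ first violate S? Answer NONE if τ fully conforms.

1

step 1: got recv[Int], protocol expects send[Int]  ✗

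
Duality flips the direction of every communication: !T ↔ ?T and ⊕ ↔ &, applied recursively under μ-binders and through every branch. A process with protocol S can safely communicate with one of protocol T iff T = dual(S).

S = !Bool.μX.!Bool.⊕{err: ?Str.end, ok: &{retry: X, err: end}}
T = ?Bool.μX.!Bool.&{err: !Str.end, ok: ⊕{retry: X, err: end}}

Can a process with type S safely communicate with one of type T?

NO

!Bool vs ?Bool  ✓
  μX vs μX  ✓ (binder kept)
    !Bool vs !Bool  ✗ same direction on both sides — not dual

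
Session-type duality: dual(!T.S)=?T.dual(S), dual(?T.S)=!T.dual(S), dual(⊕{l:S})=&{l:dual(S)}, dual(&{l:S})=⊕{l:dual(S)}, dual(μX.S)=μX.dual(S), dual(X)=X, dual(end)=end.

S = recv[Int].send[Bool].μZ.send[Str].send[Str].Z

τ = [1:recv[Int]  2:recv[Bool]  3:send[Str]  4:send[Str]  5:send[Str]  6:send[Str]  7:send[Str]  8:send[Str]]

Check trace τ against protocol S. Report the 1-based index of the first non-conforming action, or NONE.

step 1: recv[Int]  match  state: send[Bool].μZ.…
step 2: got recv[Bool], protocol expects send[Bool]  ✗

2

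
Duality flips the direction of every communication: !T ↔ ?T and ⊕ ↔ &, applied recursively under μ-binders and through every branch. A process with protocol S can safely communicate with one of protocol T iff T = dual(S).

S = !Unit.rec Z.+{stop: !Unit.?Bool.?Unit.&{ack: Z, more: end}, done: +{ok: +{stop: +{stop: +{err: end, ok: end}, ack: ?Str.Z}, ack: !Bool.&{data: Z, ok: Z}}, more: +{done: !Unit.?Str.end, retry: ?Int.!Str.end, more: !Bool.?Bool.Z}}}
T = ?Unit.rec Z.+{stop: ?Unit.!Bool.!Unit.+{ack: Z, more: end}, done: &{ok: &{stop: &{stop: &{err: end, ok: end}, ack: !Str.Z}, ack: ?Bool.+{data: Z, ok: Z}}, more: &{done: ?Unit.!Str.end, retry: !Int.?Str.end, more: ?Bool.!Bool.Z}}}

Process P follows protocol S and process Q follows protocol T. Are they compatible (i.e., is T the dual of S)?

NO

!Unit | ?Unit  ✓
  rec Z | rec Z  ✓ (μ self-dual)
    +{stop,done} | +{stop,done}  ✗ choice polarity not flipped — not dual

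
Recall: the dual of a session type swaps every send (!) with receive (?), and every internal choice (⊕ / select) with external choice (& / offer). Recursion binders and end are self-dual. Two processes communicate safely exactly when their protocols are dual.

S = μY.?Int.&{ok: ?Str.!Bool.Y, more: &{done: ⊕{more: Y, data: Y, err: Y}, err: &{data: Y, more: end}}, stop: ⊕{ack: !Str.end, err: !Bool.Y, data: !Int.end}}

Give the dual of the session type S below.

μY ↦ μY  (binder kept)
  ?Int ↦ !Int
    &{ok,more,stop} ↦ ⊕{ok,more,stop}  (&→⊕)
      • ok:
        ?Str ↦ !Str
          !Bool ↦ ?Bool
            dual(Y) = Y
      • more:
        &{done,err} ↦ ⊕{done,err}  (&→⊕)
          • done:
            ⊕{more,data,err} ↦ &{more,data,err}  (internal→external)
              • more:
                dual(Y) = Y
              • data:
                dual(Y) = Y
              • err:
                dual(Y) = Y
          • err:
            &{data,more} ↦ ⊕{data,more}  (&→⊕)
              • data:
                dual(Y) = Y
              • more:
                dual(end) = end
      • stop:
        ⊕{ack,err,data} ↦ &{ack,err,data}  (internal→external)
          • ack:
            !Str ↦ ?Str
              dual(end) = end
          • err:
            !Bool ↦ ?Bool
              dual(Y) = Y
          • data:
            !Int ↦ ?Int
              dual(end) = end

μY.!Int.⊕{ok: !Str.?Bool.Y, more: ⊕{done: &{more: Y, data: Y, err: Y}, err: ⊕{data: Y, more: end}}, stop: &{ack: ?Str.end, err: ?Bool.Y, data: ?Int.end}}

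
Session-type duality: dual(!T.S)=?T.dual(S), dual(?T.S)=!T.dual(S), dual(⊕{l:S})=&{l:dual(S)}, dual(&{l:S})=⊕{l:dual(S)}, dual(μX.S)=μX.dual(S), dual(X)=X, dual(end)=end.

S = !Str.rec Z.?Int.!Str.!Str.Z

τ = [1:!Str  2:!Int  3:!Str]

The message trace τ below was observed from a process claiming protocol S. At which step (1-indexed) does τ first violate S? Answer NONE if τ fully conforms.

2

[1] !Str  ✓  residual = rec Z.…
[2] got !Int, protocol expects ?Int  ✗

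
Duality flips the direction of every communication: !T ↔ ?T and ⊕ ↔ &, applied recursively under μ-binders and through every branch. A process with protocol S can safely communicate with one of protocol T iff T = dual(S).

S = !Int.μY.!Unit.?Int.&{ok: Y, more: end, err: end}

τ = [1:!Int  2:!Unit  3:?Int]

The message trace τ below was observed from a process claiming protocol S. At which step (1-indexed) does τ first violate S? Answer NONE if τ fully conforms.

NONE

[1] !Int  match  state: μY.…
[2] !Unit  match  state: ?Int.&{ok: μY.…, more: end, err: end}
[3] ?Int  match  state: &{ok: μY.…, more: end, err: end}
all 3 steps conform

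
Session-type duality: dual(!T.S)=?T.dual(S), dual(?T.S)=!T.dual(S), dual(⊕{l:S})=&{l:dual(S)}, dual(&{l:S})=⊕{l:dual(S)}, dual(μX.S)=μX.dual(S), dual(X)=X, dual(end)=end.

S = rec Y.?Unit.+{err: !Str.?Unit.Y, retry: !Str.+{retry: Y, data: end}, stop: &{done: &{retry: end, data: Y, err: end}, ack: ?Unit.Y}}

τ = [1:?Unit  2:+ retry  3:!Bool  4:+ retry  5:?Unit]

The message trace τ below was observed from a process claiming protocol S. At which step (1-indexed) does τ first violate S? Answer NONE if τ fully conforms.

[1] ?Unit  match  residual = +{err: !Str.?Unit.rec Y.…, retry: !Str.+{retry: rec Y.…, data: end}, stop: &{done: &{retry: end, data: rec Y.…, err: end}, ack: ?Unit.rec Y.…}}
[2] + retry  match  residual = !Str.+{retry: rec Y.…, data: end}
[3] got !Bool, protocol expects !Str  ✗

3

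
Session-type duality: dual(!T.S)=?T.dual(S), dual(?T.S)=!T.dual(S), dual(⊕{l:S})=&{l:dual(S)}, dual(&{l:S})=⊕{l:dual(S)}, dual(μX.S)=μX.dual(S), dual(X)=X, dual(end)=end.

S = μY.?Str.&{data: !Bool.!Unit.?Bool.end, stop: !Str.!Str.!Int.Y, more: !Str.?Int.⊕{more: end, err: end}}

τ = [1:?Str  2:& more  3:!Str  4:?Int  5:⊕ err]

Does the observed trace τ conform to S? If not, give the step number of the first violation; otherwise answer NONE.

@1 ?Str  ✓  state: &{data: !Bool.!Unit.?Bool.end, stop: !Str.!Str.!Int.μY.…, more: !Str.?Int.⊕{more: end, err: end}}
@2 & more  ✓  state: !Str.?Int.⊕{more: end, err: end}
@3 !Str  ✓  state: ?Int.⊕{more: end, err: end}
@4 ?Int  ✓  state: ⊕{more: end, err: end}
@5 ⊕ err  ✓  state: end
trace exhausted — no violation

NONE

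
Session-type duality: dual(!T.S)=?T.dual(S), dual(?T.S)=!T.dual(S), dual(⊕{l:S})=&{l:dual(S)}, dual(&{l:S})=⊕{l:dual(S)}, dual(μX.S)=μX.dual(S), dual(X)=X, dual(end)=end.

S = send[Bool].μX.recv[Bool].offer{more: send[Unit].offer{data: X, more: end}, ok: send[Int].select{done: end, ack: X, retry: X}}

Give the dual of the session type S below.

recv[Bool].μX.send[Bool].select{more: recv[Unit].select{data: X, more: end}, ok: recv[Int].offer{done: end, ack: X, retry: X}}

send[Bool] = recv[Bool]
  μX = μX  (μ self-dual)
    recv[Bool] = send[Bool]
      offer{more,ok} = select{more,ok}  (external→internal)
        • more:
          send[Unit] = recv[Unit]
            offer{data,more} = select{data,more}  (external→internal)
              • data:
                dual(X) = X
              • more:
                dual(end) = end
        • ok:
          send[Int] = recv[Int]
            select{done,ack,retry} = offer{done,ack,retry}  (select→offer)
              • done:
                dual(end) = end
              • ack:
                dual(X) = X
              • retry:
                dual(X) = X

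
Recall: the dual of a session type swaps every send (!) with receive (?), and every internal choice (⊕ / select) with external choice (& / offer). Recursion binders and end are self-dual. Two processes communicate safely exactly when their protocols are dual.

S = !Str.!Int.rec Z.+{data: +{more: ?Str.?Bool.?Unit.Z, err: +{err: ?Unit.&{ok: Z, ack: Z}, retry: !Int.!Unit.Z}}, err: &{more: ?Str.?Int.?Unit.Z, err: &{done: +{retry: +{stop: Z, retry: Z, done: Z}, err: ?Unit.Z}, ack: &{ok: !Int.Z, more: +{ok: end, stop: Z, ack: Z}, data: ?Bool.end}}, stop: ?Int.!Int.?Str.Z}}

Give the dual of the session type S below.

?Str.?Int.rec Z.&{data: &{more: !Str.!Bool.!Unit.Z, err: &{err: !Unit.+{ok: Z, ack: Z}, retry: ?Int.?Unit.Z}}, err: +{more: !Str.!Int.!Unit.Z, err: +{done: &{retry: &{stop: Z, retry: Z, done: Z}, err: !Unit.Z}, ack: +{ok: ?Int.Z, more: &{ok: end, stop: Z, ack: Z}, data: !Bool.end}}, stop: !Int.?Int.!Str.Z}}

!Str → ?Str
  !Int → ?Int
    rec Z → rec Z  (rec unchanged)
      +{data,err} → &{data,err}  (internal→external)
        [data]
          +{more,err} → &{more,err}  (internal→external)
            [more]
              ?Str → !Str
                ?Bool → !Bool
                  ?Unit → !Unit
                    dual(Z) = Z
            [err]
              +{err,retry} → &{err,retry}  (internal→external)
                [err]
                  ?Unit → !Unit
                    &{ok,ack} → +{ok,ack}  (&→⊕)
                      [ok]
                        dual(Z) = Z
                      [ack]
                        dual(Z) = Z
                [retry]
                  !Int → ?Int
                    !Unit → ?Unit
                      dual(Z) = Z
        [err]
          &{more,err,stop} → +{more,err,stop}  (&→⊕)
            [more]
              ?Str → !Str
                ?Int → !Int
                  ?Unit → !Unit
                    dual(Z) = Z
            [err]
              &{done,ack} → +{done,ack}  (&→⊕)
                [done]
                  +{retry,err} → &{retry,err}  (internal→external)
                    [retry]
                      +{stop,retry,done} → &{stop,retry,done}  (internal→external)
                        [stop]
                          dual(Z) = Z
                        [retry]
                          dual(Z) = Z
                        [done]
                          dual(Z) = Z
                    [err]
                      ?Unit → !Unit
                        dual(Z) = Z
                [ack]
                  &{ok,more,data} → +{ok,more,data}  (&→⊕)
                    [ok]
                      !Int → ?Int
                        dual(Z) = Z
                    [more]
                      +{ok,stop,ack} → &{ok,stop,ack}  (internal→external)
                        [ok]
                          dual(end) = end
                        [stop]
                          dual(Z) = Z
                        [ack]
                          dual(Z) = Z
                    [data]
                      ?Bool → !Bool
                        dual(end) = end
            [stop]
              ?Int → !Int
                !Int → ?Int
                  ?Str → !Str
                    dual(Z) = Z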